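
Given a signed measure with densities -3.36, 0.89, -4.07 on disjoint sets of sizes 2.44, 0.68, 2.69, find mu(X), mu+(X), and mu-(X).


Step 1: Compute signed measure on each set:
  Set 1: -3.36 * 2.44 = -8.1984
  Set 2: 0.89 * 0.68 = 0.6052
  Set 3: -4.07 * 2.69 = -10.9483
Step 2: Total signed measure = (-8.1984) + (0.6052) + (-10.9483)
     = -18.5415
Step 3: Positive part mu+(X) = sum of positive contributions = 0.6052
Step 4: Negative part mu-(X) = |sum of negative contributions| = 19.1467


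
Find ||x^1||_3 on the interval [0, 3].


Step 1: ||f||_3 = (integral_0^3 |x^1|^3 dx)^(1/3)
     = (integral_0^3 x^3 dx)^(1/3)
Step 2: integral_0^3 x^3 dx = [x^4/(4)] from 0 to 3 = 3^4/4
     = 81/4 = 20.25
Step 3: ||f||_3 = (20.25)^(1/3) = 2.725681


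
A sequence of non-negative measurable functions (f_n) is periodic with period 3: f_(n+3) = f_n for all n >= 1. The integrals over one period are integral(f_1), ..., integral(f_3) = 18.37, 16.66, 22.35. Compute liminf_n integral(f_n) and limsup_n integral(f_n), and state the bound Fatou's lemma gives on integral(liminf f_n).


The sequence (integral(f_n)) is periodic with period 3, repeating the values 18.37, 16.66, 22.35 indefinitely.
Step 1: For a periodic sequence, every tail (a_m, a_(m+1), ...) contains all 3 period values infinitely often.
Step 2: Hence inf of every tail = min of the period values = min(18.37, 16.66, 22.35) = 16.66.
        liminf_n integral(f_n) = sup over m of (inf of tail from m) = 16.66.
Step 3: Similarly sup of every tail = max of the period values = 22.35.
        limsup_n integral(f_n) = 22.35.
Step 4: Fatou's lemma: integral(liminf_n f_n) <= liminf_n integral(f_n) = 16.66.
        So the integral of the pointwise liminf is at most 16.66.


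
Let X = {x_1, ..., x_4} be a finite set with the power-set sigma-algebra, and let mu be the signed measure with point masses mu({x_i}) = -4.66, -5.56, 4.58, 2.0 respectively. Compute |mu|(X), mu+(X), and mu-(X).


Step 1: Every measurable set is a union of atoms (the cells / points), so a Hahn decomposition is
  obtained by grouping atoms by sign: P = union of atoms with mu > 0, N = union of the remaining atoms.
  Atoms in P (indices): 3, 4;  atoms in N (indices): 1, 2
  Positive values: 4.58, 2
  Negative values: -4.66, -5.56
Step 2: mu+(X) = mu(P) = sum of positive atom values = 6.58
Step 3: mu-(X) = -mu(N) = sum of |negative atom values| = 10.22
Step 4: |mu|(X) = mu+(X) + mu-(X) = 6.58 + 10.22 = 16.8


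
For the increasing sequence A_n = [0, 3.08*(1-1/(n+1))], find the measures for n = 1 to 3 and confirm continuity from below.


By continuity of measure from below: if A_n increases to A, then m(A_n) -> m(A).
Here A = [0, 3.08], so m(A) = 3.08
Step 1: a_1 = 3.08*(1 - 1/2) = 1.54, m(A_1) = 1.54
Step 2: a_2 = 3.08*(1 - 1/3) = 2.0533, m(A_2) = 2.0533
Step 3: a_3 = 3.08*(1 - 1/4) = 2.31, m(A_3) = 2.31
Limit: m(A_n) -> m([0,3.08]) = 3.08


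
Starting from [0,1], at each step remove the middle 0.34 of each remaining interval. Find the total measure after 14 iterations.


Step 1: At each step, fraction remaining = 1 - 0.34 = 0.66
Step 2: After 14 steps, measure = (0.66)^14
Result = 0.002976


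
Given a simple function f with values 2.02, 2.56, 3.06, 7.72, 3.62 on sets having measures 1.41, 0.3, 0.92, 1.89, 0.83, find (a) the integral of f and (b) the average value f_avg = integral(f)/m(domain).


Step 1: Integral = sum(value_i * measure_i)
= 2.02*1.41 + 2.56*0.3 + 3.06*0.92 + 7.72*1.89 + 3.62*0.83
= 2.8482 + 0.768 + 2.8152 + 14.5908 + 3.0046
= 24.0268
Step 2: Total measure of domain = 1.41 + 0.3 + 0.92 + 1.89 + 0.83 = 5.35
Step 3: Average value = 24.0268 / 5.35 = 4.490991


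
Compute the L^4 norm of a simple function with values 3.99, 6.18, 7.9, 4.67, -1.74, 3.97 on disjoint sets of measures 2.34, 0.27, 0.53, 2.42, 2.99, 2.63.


Step 1: Compute |f_i|^4 for each value:
  |3.99|^4 = 253.449584
  |6.18|^4 = 1458.659418
  |7.9|^4 = 3895.0081
  |4.67|^4 = 475.628119
  |-1.74|^4 = 9.166362
  |3.97|^4 = 248.405969
Step 2: Multiply by measures and sum:
  253.449584 * 2.34 = 593.072027
  1458.659418 * 0.27 = 393.838043
  3895.0081 * 0.53 = 2064.354293
  475.628119 * 2.42 = 1151.020048
  9.166362 * 2.99 = 27.407422
  248.405969 * 2.63 = 653.307698
Sum = 593.072027 + 393.838043 + 2064.354293 + 1151.020048 + 27.407422 + 653.307698 = 4882.99953
Step 3: Take the p-th root:
||f||_4 = (4882.99953)^(1/4) = 8.359334


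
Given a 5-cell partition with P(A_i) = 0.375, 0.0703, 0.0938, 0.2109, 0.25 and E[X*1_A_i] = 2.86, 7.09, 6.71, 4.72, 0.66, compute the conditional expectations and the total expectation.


For each cell A_i: E[X|A_i] = E[X*1_A_i] / P(A_i)
Step 1: E[X|A_1] = 2.86 / 0.375 = 7.626667
Step 2: E[X|A_2] = 7.09 / 0.0703 = 100.853485
Step 3: E[X|A_3] = 6.71 / 0.0938 = 71.535181
Step 4: E[X|A_4] = 4.72 / 0.2109 = 22.380275
Step 5: E[X|A_5] = 0.66 / 0.25 = 2.64
Verification: E[X] = sum E[X*1_A_i] = 2.86 + 7.09 + 6.71 + 4.72 + 0.66 = 22.04


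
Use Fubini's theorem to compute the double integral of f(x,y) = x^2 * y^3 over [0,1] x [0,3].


By Fubini's theorem, the double integral factors as a product of single integrals:
Step 1: integral_0^1 x^2 dx = [x^3/3] from 0 to 1
     = 1^3/3 = 0.333333
Step 2: integral_0^3 y^3 dy = [y^4/4] from 0 to 3
     = 3^4/4 = 20.25
Step 3: Double integral = 0.333333 * 20.25 = 6.75


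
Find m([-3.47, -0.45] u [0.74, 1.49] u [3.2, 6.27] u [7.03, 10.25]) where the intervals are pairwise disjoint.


For pairwise disjoint intervals, m(union) = sum of lengths.
= (-0.45 - -3.47) + (1.49 - 0.74) + (6.27 - 3.2) + (10.25 - 7.03)
= 3.02 + 0.75 + 3.07 + 3.22
= 10.06


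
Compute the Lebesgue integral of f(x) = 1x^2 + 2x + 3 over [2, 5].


The Lebesgue integral of a Riemann-integrable function agrees with the Riemann integral.
Antiderivative F(x) = (1/3)x^3 + (2/2)x^2 + 3x
F(5) = (1/3)*5^3 + (2/2)*5^2 + 3*5
     = (1/3)*125 + (2/2)*25 + 3*5
     = 41.666667 + 25 + 15
     = 81.666667
F(2) = 12.666667
Integral = F(5) - F(2) = 81.666667 - 12.666667 = 69


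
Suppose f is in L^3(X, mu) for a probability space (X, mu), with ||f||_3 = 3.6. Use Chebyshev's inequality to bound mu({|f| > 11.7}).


Chebyshev/Markov inequality: mu(|f| > eps) <= (||f||_p / eps)^p
Step 1: ||f||_3 / eps = 3.6 / 11.7 = 0.307692
Step 2: Raise to power p = 3:
  (0.307692)^3 = 0.029131
Step 3: Therefore mu(|f| > 11.7) <= 0.029131


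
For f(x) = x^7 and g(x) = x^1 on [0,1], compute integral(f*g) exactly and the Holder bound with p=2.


Step 1: Exact integral of f*g = integral(x^8, 0, 1) = 1/9
     = 0.111111
Step 2: Holder bound with p=2, q=2:
  ||f||_p = (integral x^14 dx)^(1/2) = (1/15)^(1/2) = 0.258199
  ||g||_q = (integral x^2 dx)^(1/2) = (1/3)^(1/2) = 0.57735
Step 3: Holder bound = ||f||_p * ||g||_q = 0.258199 * 0.57735 = 0.149071
Verification: 0.111111 <= 0.149071 (Holder holds)


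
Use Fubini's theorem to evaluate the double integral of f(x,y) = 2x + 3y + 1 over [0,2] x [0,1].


By Fubini, integrate in x first, then y.
Step 1: Fix y, integrate over x in [0,2]:
  integral(2x + 3y + 1, x=0..2)
  = 2*(2^2 - 0^2)/2 + (3y + 1)*(2 - 0)
  = 4 + (3y + 1)*2
  = 4 + 6y + 2
  = 6 + 6y
Step 2: Integrate over y in [0,1]:
  integral(6 + 6y, y=0..1)
  = 6*1 + 6*(1^2 - 0^2)/2
  = 6 + 3
  = 9


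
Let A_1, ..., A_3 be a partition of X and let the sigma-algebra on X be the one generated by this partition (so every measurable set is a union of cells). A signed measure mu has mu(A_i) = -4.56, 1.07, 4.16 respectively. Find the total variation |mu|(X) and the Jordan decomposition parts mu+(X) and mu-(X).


Step 1: Every measurable set is a union of atoms (the cells / points), so a Hahn decomposition is
  obtained by grouping atoms by sign: P = union of atoms with mu > 0, N = union of the remaining atoms.
  Atoms in P (indices): 2, 3;  atoms in N (indices): 1
  Positive values: 1.07, 4.16
  Negative values: -4.56
Step 2: mu+(X) = mu(P) = sum of positive atom values = 5.23
Step 3: mu-(X) = -mu(N) = sum of |negative atom values| = 4.56
Step 4: |mu|(X) = mu+(X) + mu-(X) = 5.23 + 4.56 = 9.79


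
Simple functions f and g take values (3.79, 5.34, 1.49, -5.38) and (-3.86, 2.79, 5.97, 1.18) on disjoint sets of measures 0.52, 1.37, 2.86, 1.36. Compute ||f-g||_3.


Step 1: Compute differences f_i - g_i:
  3.79 - -3.86 = 7.65
  5.34 - 2.79 = 2.55
  1.49 - 5.97 = -4.48
  -5.38 - 1.18 = -6.56
Step 2: Compute |diff|^3 * measure for each set:
  |7.65|^3 * 0.52 = 447.697125 * 0.52 = 232.802505
  |2.55|^3 * 1.37 = 16.581375 * 1.37 = 22.716484
  |-4.48|^3 * 2.86 = 89.915392 * 2.86 = 257.158021
  |-6.56|^3 * 1.36 = 282.300416 * 1.36 = 383.928566
Step 3: Sum = 896.605576
Step 4: ||f-g||_3 = (896.605576)^(1/3) = 9.64274


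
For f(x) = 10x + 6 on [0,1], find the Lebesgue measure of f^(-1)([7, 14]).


f^(-1)([7, 14]) = {x : 7 <= 10x + 6 <= 14}
Solving: (7 - 6)/10 <= x <= (14 - 6)/10
= [0.1, 0.8]
Intersecting with [0,1]: [0.1, 0.8]
Measure = 0.8 - 0.1 = 0.7


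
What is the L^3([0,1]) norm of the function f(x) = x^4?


Step 1: ||f||_3 = (integral_0^1 |x^4|^3 dx)^(1/3)
     = (integral_0^1 x^12 dx)^(1/3)
Step 2: integral_0^1 x^12 dx = [x^13/(13)] from 0 to 1 = 1^13/13
     = 1/13 = 0.076923
Step 3: ||f||_3 = (0.076923)^(1/3) = 0.42529


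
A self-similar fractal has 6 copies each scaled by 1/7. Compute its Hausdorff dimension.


For a self-similar set with N copies scaled by 1/r:
dim_H = log(N)/log(r) = log(6)/log(7)
= 1.791759/1.94591
= 0.920782


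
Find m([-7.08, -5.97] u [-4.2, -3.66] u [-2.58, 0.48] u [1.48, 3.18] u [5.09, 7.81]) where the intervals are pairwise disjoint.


For pairwise disjoint intervals, m(union) = sum of lengths.
= (-5.97 - -7.08) + (-3.66 - -4.2) + (0.48 - -2.58) + (3.18 - 1.48) + (7.81 - 5.09)
= 1.11 + 0.54 + 3.06 + 1.7 + 2.72
= 9.13


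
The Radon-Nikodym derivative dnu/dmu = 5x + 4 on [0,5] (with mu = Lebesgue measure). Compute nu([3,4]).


nu(A) = integral_A (dnu/dmu) dmu = integral_3^4 (5x + 4) dx
Step 1: Antiderivative F(x) = (5/2)x^2 + 4x
Step 2: F(4) = (5/2)*4^2 + 4*4 = 40 + 16 = 56
Step 3: F(3) = (5/2)*3^2 + 4*3 = 22.5 + 12 = 34.5
Step 4: nu([3,4]) = F(4) - F(3) = 56 - 34.5 = 21.5


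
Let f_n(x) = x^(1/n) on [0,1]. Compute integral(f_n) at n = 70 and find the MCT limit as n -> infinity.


At n = 70: f_70(x) = x^(1/70).
Step 1: integral(x^(1/70), 0, 1) = [x^(1/70+1) / (1/70+1)] from 0 to 1
     = 1 / (1/70 + 1) = 1 / ((70+1)/70) = 70/(70+1)
     = 70/71 = 0.985915
Step 2: As n -> infinity, f_n(x) = x^(1/n) -> 1 for x in (0,1], and f_n is increasing in n.
By MCT, lim_n integral(f_n) = integral(lim_n f_n) = integral(1, 0, 1) = 1.
Step 3: Verify convergence: 70/71 = 0.985915 -> 1


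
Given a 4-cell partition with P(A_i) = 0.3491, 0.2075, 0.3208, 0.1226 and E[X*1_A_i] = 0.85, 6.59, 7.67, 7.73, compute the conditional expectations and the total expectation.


For each cell A_i: E[X|A_i] = E[X*1_A_i] / P(A_i)
Step 1: E[X|A_1] = 0.85 / 0.3491 = 2.434832
Step 2: E[X|A_2] = 6.59 / 0.2075 = 31.759036
Step 3: E[X|A_3] = 7.67 / 0.3208 = 23.908978
Step 4: E[X|A_4] = 7.73 / 0.1226 = 63.050571
Verification: E[X] = sum E[X*1_A_i] = 0.85 + 6.59 + 7.67 + 7.73 = 22.84


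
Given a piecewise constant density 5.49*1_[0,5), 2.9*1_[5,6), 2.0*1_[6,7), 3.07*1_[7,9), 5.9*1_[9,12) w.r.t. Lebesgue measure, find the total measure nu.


Integrate each piece of the Radon-Nikodym derivative:
Step 1: integral_0^5 5.49 dx = 5.49*(5-0) = 5.49*5 = 27.45
Step 2: integral_5^6 2.9 dx = 2.9*(6-5) = 2.9*1 = 2.9
Step 3: integral_6^7 2.0 dx = 2.0*(7-6) = 2.0*1 = 2
Step 4: integral_7^9 3.07 dx = 3.07*(9-7) = 3.07*2 = 6.14
Step 5: integral_9^12 5.9 dx = 5.9*(12-9) = 5.9*3 = 17.7
Total: 27.45 + 2.9 + 2 + 6.14 + 17.7 = 56.19


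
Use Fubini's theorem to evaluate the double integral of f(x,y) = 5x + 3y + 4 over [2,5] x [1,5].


By Fubini, integrate in x first, then y.
Step 1: Fix y, integrate over x in [2,5]:
  integral(5x + 3y + 4, x=2..5)
  = 5*(5^2 - 2^2)/2 + (3y + 4)*(5 - 2)
  = 52.5 + (3y + 4)*3
  = 52.5 + 9y + 12
  = 64.5 + 9y
Step 2: Integrate over y in [1,5]:
  integral(64.5 + 9y, y=1..5)
  = 64.5*4 + 9*(5^2 - 1^2)/2
  = 258 + 108
  = 366


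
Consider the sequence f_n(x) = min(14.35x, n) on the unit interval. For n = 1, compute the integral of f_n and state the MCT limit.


f(x) = 14.35x on [0,1]; f_n(x) = min(14.35x, n). At n = 1:
Step 1: f(x) reaches 1 at x = 1/14.35 = 0.069686
Step 2: integral(f_1) = integral(14.35x, 0, 0.069686) + integral(1, 0.069686, 1)
       = 14.35*0.069686^2/2 + 1*(1 - 0.069686)
       = 0.034843 + 0.930314
       = 0.965157
Step 3: As n -> infinity, f_n increases to f, so by MCT integral(f_n) -> integral(f) = 14.35/2 = 7.175.
Convergence: integral(f_1) = 0.965157 -> 7.175 as n -> infinity


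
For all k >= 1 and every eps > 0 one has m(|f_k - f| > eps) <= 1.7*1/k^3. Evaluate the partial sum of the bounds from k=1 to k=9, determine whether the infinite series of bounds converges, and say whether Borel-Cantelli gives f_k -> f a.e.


Step 1: List the terms 1.7*1/k^3 for k = 1 to 9:
  k=1: 1.7
  k=2: 0.2125
  k=3: 0.062963
  k=4: 0.026562
  k=5: 0.0136
  k=6: 0.00787
  k=7: 0.004956
  k=8: 0.00332
  k=9: 0.002332
Step 2: Partial sum = 1.7 + 0.2125 + 0.062963 + 0.026562 + 0.0136 + 0.00787 + 0.004956 + 0.00332 + 0.002332
     = 2.034104
Step 3: The full series sum_(k>=1) 1.7*1/k^3 converges (p-series with p = 3 > 1; a constant multiple of a convergent series converges).
Step 4: Fix eps > 0. Since sum_k m(|f_k - f| > eps) < infinity, the Borel-Cantelli lemma gives
        m(limsup_k {|f_k - f| > eps}) = 0, i.e. for a.e. x, |f_k(x) - f(x)| <= eps for all large k.
        Applying this with eps = 1/j for j = 1, 2, ... and intersecting the countably many full-measure sets,
        for a.e. x we get limsup_k |f_k(x) - f(x)| <= 1/j for every j, hence f_k -> f almost everywhere.
Conclusion: series converges; Borel-Cantelli yields f_k -> f a.e.


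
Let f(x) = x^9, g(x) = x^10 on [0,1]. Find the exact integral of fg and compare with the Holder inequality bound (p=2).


Step 1: Exact integral of f*g = integral(x^19, 0, 1) = 1/20
     = 0.05
Step 2: Holder bound with p=2, q=2:
  ||f||_p = (integral x^18 dx)^(1/2) = (1/19)^(1/2) = 0.229416
  ||g||_q = (integral x^20 dx)^(1/2) = (1/21)^(1/2) = 0.218218
Step 3: Holder bound = ||f||_p * ||g||_q = 0.229416 * 0.218218 = 0.050063
Verification: 0.05 <= 0.050063 (Holder holds)


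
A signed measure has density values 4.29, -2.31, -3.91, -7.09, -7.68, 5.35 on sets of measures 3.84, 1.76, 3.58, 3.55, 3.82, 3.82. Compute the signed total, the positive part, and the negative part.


Step 1: Compute signed measure on each set:
  Set 1: 4.29 * 3.84 = 16.4736
  Set 2: -2.31 * 1.76 = -4.0656
  Set 3: -3.91 * 3.58 = -13.9978
  Set 4: -7.09 * 3.55 = -25.1695
  Set 5: -7.68 * 3.82 = -29.3376
  Set 6: 5.35 * 3.82 = 20.437
Step 2: Total signed measure = (16.4736) + (-4.0656) + (-13.9978) + (-25.1695) + (-29.3376) + (20.437)
     = -35.6599
Step 3: Positive part mu+(X) = sum of positive contributions = 36.9106
Step 4: Negative part mu-(X) = |sum of negative contributions| = 72.5705


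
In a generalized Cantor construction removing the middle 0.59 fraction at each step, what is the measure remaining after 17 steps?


Step 1: At each step, fraction remaining = 1 - 0.59 = 0.41
Step 2: After 17 steps, measure = (0.41)^17
Result = 2.614120e-07


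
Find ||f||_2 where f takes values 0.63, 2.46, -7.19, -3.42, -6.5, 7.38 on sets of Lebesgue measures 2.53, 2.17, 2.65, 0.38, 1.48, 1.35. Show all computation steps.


Step 1: Compute |f_i|^2 for each value:
  |0.63|^2 = 0.3969
  |2.46|^2 = 6.0516
  |-7.19|^2 = 51.6961
  |-3.42|^2 = 11.6964
  |-6.5|^2 = 42.25
  |7.38|^2 = 54.4644
Step 2: Multiply by measures and sum:
  0.3969 * 2.53 = 1.004157
  6.0516 * 2.17 = 13.131972
  51.6961 * 2.65 = 136.994665
  11.6964 * 0.38 = 4.444632
  42.25 * 1.48 = 62.53
  54.4644 * 1.35 = 73.52694
Sum = 1.004157 + 13.131972 + 136.994665 + 4.444632 + 62.53 + 73.52694 = 291.632366
Step 3: Take the p-th root:
||f||_2 = (291.632366)^(1/2) = 17.077247


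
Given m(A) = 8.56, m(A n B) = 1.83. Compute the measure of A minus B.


m(A \ B) = m(A) - m(A n B)
= 8.56 - 1.83
= 6.73


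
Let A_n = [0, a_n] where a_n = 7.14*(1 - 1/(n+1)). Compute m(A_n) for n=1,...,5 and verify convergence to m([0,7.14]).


By continuity of measure from below: if A_n increases to A, then m(A_n) -> m(A).
Here A = [0, 7.14], so m(A) = 7.14
Step 1: a_1 = 7.14*(1 - 1/2) = 3.57, m(A_1) = 3.57
Step 2: a_2 = 7.14*(1 - 1/3) = 4.76, m(A_2) = 4.76
Step 3: a_3 = 7.14*(1 - 1/4) = 5.355, m(A_3) = 5.355
Step 4: a_4 = 7.14*(1 - 1/5) = 5.712, m(A_4) = 5.712
Step 5: a_5 = 7.14*(1 - 1/6) = 5.95, m(A_5) = 5.95
Limit: m(A_n) -> m([0,7.14]) = 7.14


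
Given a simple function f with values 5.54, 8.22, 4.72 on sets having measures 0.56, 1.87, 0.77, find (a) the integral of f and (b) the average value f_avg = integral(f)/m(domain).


Step 1: Integral = sum(value_i * measure_i)
= 5.54*0.56 + 8.22*1.87 + 4.72*0.77
= 3.1024 + 15.3714 + 3.6344
= 22.1082
Step 2: Total measure of domain = 0.56 + 1.87 + 0.77 = 3.2
Step 3: Average value = 22.1082 / 3.2 = 6.908812


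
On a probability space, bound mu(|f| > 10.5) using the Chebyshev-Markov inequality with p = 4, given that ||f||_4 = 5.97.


Chebyshev/Markov inequality: mu(|f| > eps) <= (||f||_p / eps)^p
Step 1: ||f||_4 / eps = 5.97 / 10.5 = 0.568571
Step 2: Raise to power p = 4:
  (0.568571)^4 = 0.104506
Step 3: Therefore mu(|f| > 10.5) <= 0.104506


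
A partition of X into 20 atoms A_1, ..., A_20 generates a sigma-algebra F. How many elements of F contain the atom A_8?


Each element of F is a union of some subset S of the 20 atoms.
The element contains A_8 iff A_8 is in S.
So we count subsets S of {A_1,...,A_20} with A_8 in S: choose freely among the other 19 atoms.
Count = 2^(20-1) = 2^19 = 524288.


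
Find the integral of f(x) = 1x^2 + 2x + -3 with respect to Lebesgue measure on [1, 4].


The Lebesgue integral of a Riemann-integrable function agrees with the Riemann integral.
Antiderivative F(x) = (1/3)x^3 + (2/2)x^2 + -3x
F(4) = (1/3)*4^3 + (2/2)*4^2 + -3*4
     = (1/3)*64 + (2/2)*16 + -3*4
     = 21.333333 + 16 + -12
     = 25.333333
F(1) = -1.666667
Integral = F(4) - F(1) = 25.333333 - -1.666667 = 27


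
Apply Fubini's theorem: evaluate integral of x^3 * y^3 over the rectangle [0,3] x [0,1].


By Fubini's theorem, the double integral factors as a product of single integrals:
Step 1: integral_0^3 x^3 dx = [x^4/4] from 0 to 3
     = 3^4/4 = 20.25
Step 2: integral_0^1 y^3 dy = [y^4/4] from 0 to 1
     = 1^4/4 = 0.25
Step 3: Double integral = 20.25 * 0.25 = 5.0625


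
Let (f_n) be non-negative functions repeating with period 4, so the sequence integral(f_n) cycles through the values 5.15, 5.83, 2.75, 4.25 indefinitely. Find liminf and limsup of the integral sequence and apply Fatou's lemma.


The sequence (integral(f_n)) is periodic with period 4, repeating the values 5.15, 5.83, 2.75, 4.25 indefinitely.
Step 1: For a periodic sequence, every tail (a_m, a_(m+1), ...) contains all 4 period values infinitely often.
Step 2: Hence inf of every tail = min of the period values = min(5.15, 5.83, 2.75, 4.25) = 2.75.
        liminf_n integral(f_n) = sup over m of (inf of tail from m) = 2.75.
Step 3: Similarly sup of every tail = max of the period values = 5.83.
        limsup_n integral(f_n) = 5.83.
Step 4: Fatou's lemma: integral(liminf_n f_n) <= liminf_n integral(f_n) = 2.75.
        So the integral of the pointwise liminf is at most 2.75.


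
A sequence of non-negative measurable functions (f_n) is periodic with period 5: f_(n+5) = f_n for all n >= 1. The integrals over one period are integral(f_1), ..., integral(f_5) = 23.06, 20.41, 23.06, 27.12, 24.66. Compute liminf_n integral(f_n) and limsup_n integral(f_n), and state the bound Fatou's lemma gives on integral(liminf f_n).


The sequence (integral(f_n)) is periodic with period 5, repeating the values 23.06, 20.41, 23.06, 27.12, 24.66 indefinitely.
Step 1: For a periodic sequence, every tail (a_m, a_(m+1), ...) contains all 5 period values infinitely often.
Step 2: Hence inf of every tail = min of the period values = min(23.06, 20.41, 23.06, 27.12, 24.66) = 20.41.
        liminf_n integral(f_n) = sup over m of (inf of tail from m) = 20.41.
Step 3: Similarly sup of every tail = max of the period values = 27.12.
        limsup_n integral(f_n) = 27.12.
Step 4: Fatou's lemma: integral(liminf_n f_n) <= liminf_n integral(f_n) = 20.41.
        So the integral of the pointwise liminf is at most 20.41.


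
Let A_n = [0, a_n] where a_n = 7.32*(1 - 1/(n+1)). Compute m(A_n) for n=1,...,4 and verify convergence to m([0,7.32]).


By continuity of measure from below: if A_n increases to A, then m(A_n) -> m(A).
Here A = [0, 7.32], so m(A) = 7.32
Step 1: a_1 = 7.32*(1 - 1/2) = 3.66, m(A_1) = 3.66
Step 2: a_2 = 7.32*(1 - 1/3) = 4.88, m(A_2) = 4.88
Step 3: a_3 = 7.32*(1 - 1/4) = 5.49, m(A_3) = 5.49
Step 4: a_4 = 7.32*(1 - 1/5) = 5.856, m(A_4) = 5.856
Limit: m(A_n) -> m([0,7.32]) = 7.32


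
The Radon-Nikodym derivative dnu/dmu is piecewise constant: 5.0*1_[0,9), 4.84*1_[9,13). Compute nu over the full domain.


Integrate each piece of the Radon-Nikodym derivative:
Step 1: integral_0^9 5.0 dx = 5.0*(9-0) = 5.0*9 = 45
Step 2: integral_9^13 4.84 dx = 4.84*(13-9) = 4.84*4 = 19.36
Total: 45 + 19.36 = 64.36


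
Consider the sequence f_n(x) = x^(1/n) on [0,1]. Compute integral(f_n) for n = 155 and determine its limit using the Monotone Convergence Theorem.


At n = 155: f_155(x) = x^(1/155).
Step 1: integral(x^(1/155), 0, 1) = [x^(1/155+1) / (1/155+1)] from 0 to 1
     = 1 / (1/155 + 1) = 1 / ((155+1)/155) = 155/(155+1)
     = 155/156 = 0.99359
Step 2: As n -> infinity, f_n(x) = x^(1/n) -> 1 for x in (0,1], and f_n is increasing in n.
By MCT, lim_n integral(f_n) = integral(lim_n f_n) = integral(1, 0, 1) = 1.
Step 3: Verify convergence: 155/156 = 0.99359 -> 1


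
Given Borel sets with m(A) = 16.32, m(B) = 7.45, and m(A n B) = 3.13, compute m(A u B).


By inclusion-exclusion: m(A u B) = m(A) + m(B) - m(A n B)
= 16.32 + 7.45 - 3.13
= 20.64


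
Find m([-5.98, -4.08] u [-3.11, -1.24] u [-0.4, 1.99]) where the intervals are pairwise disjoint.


For pairwise disjoint intervals, m(union) = sum of lengths.
= (-4.08 - -5.98) + (-1.24 - -3.11) + (1.99 - -0.4)
= 1.9 + 1.87 + 2.39
= 6.16


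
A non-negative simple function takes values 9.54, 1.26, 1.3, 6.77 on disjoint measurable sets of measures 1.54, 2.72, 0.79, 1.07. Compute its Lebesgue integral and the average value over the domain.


Step 1: Integral = sum(value_i * measure_i)
= 9.54*1.54 + 1.26*2.72 + 1.3*0.79 + 6.77*1.07
= 14.6916 + 3.4272 + 1.027 + 7.2439
= 26.3897
Step 2: Total measure of domain = 1.54 + 2.72 + 0.79 + 1.07 = 6.12
Step 3: Average value = 26.3897 / 6.12 = 4.312042


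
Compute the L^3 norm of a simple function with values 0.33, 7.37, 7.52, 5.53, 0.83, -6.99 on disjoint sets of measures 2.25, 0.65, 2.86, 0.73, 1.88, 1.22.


Step 1: Compute |f_i|^3 for each value:
  |0.33|^3 = 0.035937
  |7.37|^3 = 400.315553
  |7.52|^3 = 425.259008
  |5.53|^3 = 169.112377
  |0.83|^3 = 0.571787
  |-6.99|^3 = 341.532099
Step 2: Multiply by measures and sum:
  0.035937 * 2.25 = 0.080858
  400.315553 * 0.65 = 260.205109
  425.259008 * 2.86 = 1216.240763
  169.112377 * 0.73 = 123.452035
  0.571787 * 1.88 = 1.07496
  341.532099 * 1.22 = 416.669161
Sum = 0.080858 + 260.205109 + 1216.240763 + 123.452035 + 1.07496 + 416.669161 = 2017.722886
Step 3: Take the p-th root:
||f||_3 = (2017.722886)^(1/3) = 12.636317


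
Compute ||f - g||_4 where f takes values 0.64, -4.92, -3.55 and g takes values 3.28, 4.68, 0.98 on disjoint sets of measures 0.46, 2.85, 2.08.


Step 1: Compute differences f_i - g_i:
  0.64 - 3.28 = -2.64
  -4.92 - 4.68 = -9.6
  -3.55 - 0.98 = -4.53
Step 2: Compute |diff|^4 * measure for each set:
  |-2.64|^4 * 0.46 = 48.575324 * 0.46 = 22.344649
  |-9.6|^4 * 2.85 = 8493.4656 * 2.85 = 24206.37696
  |-4.53|^4 * 2.08 = 421.107337 * 2.08 = 875.903261
Step 3: Sum = 25104.62487
Step 4: ||f-g||_4 = (25104.62487)^(1/4) = 12.58747


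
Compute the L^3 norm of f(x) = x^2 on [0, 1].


Step 1: ||f||_3 = (integral_0^1 |x^2|^3 dx)^(1/3)
     = (integral_0^1 x^6 dx)^(1/3)
Step 2: integral_0^1 x^6 dx = [x^7/(7)] from 0 to 1 = 1^7/7
     = 1/7 = 0.142857
Step 3: ||f||_3 = (0.142857)^(1/3) = 0.522758


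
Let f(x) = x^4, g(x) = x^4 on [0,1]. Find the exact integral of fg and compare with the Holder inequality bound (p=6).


Step 1: Exact integral of f*g = integral(x^8, 0, 1) = 1/9
     = 0.111111
Step 2: Holder bound with p=6, q=1.2:
  ||f||_p = (integral x^24 dx)^(1/6) = (1/25)^(1/6) = 0.584804
  ||g||_q = (integral x^4.8 dx)^(1/1.2) = (1/5.8)^(1/1.2) = 0.231105
Step 3: Holder bound = ||f||_p * ||g||_q = 0.584804 * 0.231105 = 0.135151
Verification: 0.111111 <= 0.135151 (Holder holds)


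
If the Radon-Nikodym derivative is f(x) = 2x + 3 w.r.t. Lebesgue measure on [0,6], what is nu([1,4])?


nu(A) = integral_A (dnu/dmu) dmu = integral_1^4 (2x + 3) dx
Step 1: Antiderivative F(x) = (2/2)x^2 + 3x
Step 2: F(4) = (2/2)*4^2 + 3*4 = 16 + 12 = 28
Step 3: F(1) = (2/2)*1^2 + 3*1 = 1 + 3 = 4
Step 4: nu([1,4]) = F(4) - F(1) = 28 - 4 = 24


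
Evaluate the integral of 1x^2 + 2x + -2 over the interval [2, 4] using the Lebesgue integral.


The Lebesgue integral of a Riemann-integrable function agrees with the Riemann integral.
Antiderivative F(x) = (1/3)x^3 + (2/2)x^2 + -2x
F(4) = (1/3)*4^3 + (2/2)*4^2 + -2*4
     = (1/3)*64 + (2/2)*16 + -2*4
     = 21.333333 + 16 + -8
     = 29.333333
F(2) = 2.666667
Integral = F(4) - F(2) = 29.333333 - 2.666667 = 26.666667


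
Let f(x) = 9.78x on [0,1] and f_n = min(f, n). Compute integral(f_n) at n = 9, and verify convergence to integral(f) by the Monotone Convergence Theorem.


f(x) = 9.78x on [0,1]; f_n(x) = min(9.78x, n). At n = 9:
Step 1: f(x) reaches 9 at x = 9/9.78 = 0.920245
Step 2: integral(f_9) = integral(9.78x, 0, 0.920245) + integral(9, 0.920245, 1)
       = 9.78*0.920245^2/2 + 9*(1 - 0.920245)
       = 4.141104 + 0.717791
       = 4.858896
Step 3: As n -> infinity, f_n increases to f, so by MCT integral(f_n) -> integral(f) = 9.78/2 = 4.89.
Convergence: integral(f_9) = 4.858896 -> 4.89 as n -> infinity


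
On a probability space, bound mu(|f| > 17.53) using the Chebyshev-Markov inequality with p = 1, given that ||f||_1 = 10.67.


Chebyshev/Markov inequality: mu(|f| > eps) <= (||f||_p / eps)^p
Step 1: ||f||_1 / eps = 10.67 / 17.53 = 0.608671
Step 2: Raise to power p = 1:
  (0.608671)^1 = 0.608671
Step 3: Therefore mu(|f| > 17.53) <= 0.608671


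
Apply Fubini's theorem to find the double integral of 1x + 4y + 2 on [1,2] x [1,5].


By Fubini, integrate in x first, then y.
Step 1: Fix y, integrate over x in [1,2]:
  integral(1x + 4y + 2, x=1..2)
  = 1*(2^2 - 1^2)/2 + (4y + 2)*(2 - 1)
  = 1.5 + (4y + 2)*1
  = 1.5 + 4y + 2
  = 3.5 + 4y
Step 2: Integrate over y in [1,5]:
  integral(3.5 + 4y, y=1..5)
  = 3.5*4 + 4*(5^2 - 1^2)/2
  = 14 + 48
  = 62


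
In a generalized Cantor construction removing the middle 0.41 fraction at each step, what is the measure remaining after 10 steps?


Step 1: At each step, fraction remaining = 1 - 0.41 = 0.59
Step 2: After 10 steps, measure = (0.59)^10
Result = 0.005111


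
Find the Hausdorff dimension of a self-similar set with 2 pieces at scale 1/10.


For a self-similar set with N copies scaled by 1/r:
dim_H = log(N)/log(r) = log(2)/log(10)
= 0.693147/2.302585
= 0.30103


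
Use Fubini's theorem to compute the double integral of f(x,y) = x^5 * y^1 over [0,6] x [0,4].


By Fubini's theorem, the double integral factors as a product of single integrals:
Step 1: integral_0^6 x^5 dx = [x^6/6] from 0 to 6
     = 6^6/6 = 7776
Step 2: integral_0^4 y^1 dy = [y^2/2] from 0 to 4
     = 4^2/2 = 8
Step 3: Double integral = 7776 * 8 = 62208


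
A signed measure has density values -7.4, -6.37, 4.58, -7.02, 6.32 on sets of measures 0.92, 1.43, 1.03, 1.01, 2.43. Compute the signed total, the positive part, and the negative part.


Step 1: Compute signed measure on each set:
  Set 1: -7.4 * 0.92 = -6.808
  Set 2: -6.37 * 1.43 = -9.1091
  Set 3: 4.58 * 1.03 = 4.7174
  Set 4: -7.02 * 1.01 = -7.0902
  Set 5: 6.32 * 2.43 = 15.3576
Step 2: Total signed measure = (-6.808) + (-9.1091) + (4.7174) + (-7.0902) + (15.3576)
     = -2.9323
Step 3: Positive part mu+(X) = sum of positive contributions = 20.075
Step 4: Negative part mu-(X) = |sum of negative contributions| = 23.0073


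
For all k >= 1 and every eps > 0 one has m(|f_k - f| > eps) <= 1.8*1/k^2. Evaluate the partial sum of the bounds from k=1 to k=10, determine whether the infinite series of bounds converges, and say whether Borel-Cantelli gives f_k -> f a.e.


Step 1: List the terms 1.8*1/k^2 for k = 1 to 10:
  k=1: 1.8
  k=2: 0.45
  k=3: 0.2
  k=4: 0.1125
  k=5: 0.072
  k=6: 0.05
  k=7: 0.036735
  k=8: 0.028125
  k=9: 0.022222
  k=10: 0.018
Step 2: Partial sum = 1.8 + 0.45 + 0.2 + 0.1125 + 0.072 + 0.05 + 0.036735 + 0.028125 + 0.022222 + 0.018
     = 2.789582
Step 3: The full series sum_(k>=1) 1.8*1/k^2 converges (p-series with p = 2 > 1; a constant multiple of a convergent series converges).
Step 4: Fix eps > 0. Since sum_k m(|f_k - f| > eps) < infinity, the Borel-Cantelli lemma gives
        m(limsup_k {|f_k - f| > eps}) = 0, i.e. for a.e. x, |f_k(x) - f(x)| <= eps for all large k.
        Applying this with eps = 1/j for j = 1, 2, ... and intersecting the countably many full-measure sets,
        for a.e. x we get limsup_k |f_k(x) - f(x)| <= 1/j for every j, hence f_k -> f almost everywhere.
Conclusion: series converges; Borel-Cantelli yields f_k -> f a.e.


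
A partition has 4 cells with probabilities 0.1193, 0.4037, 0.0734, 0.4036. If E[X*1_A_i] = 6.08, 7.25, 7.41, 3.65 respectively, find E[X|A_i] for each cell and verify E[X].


For each cell A_i: E[X|A_i] = E[X*1_A_i] / P(A_i)
Step 1: E[X|A_1] = 6.08 / 0.1193 = 50.963956
Step 2: E[X|A_2] = 7.25 / 0.4037 = 17.95888
Step 3: E[X|A_3] = 7.41 / 0.0734 = 100.953678
Step 4: E[X|A_4] = 3.65 / 0.4036 = 9.043608
Verification: E[X] = sum E[X*1_A_i] = 6.08 + 7.25 + 7.41 + 3.65 = 24.39


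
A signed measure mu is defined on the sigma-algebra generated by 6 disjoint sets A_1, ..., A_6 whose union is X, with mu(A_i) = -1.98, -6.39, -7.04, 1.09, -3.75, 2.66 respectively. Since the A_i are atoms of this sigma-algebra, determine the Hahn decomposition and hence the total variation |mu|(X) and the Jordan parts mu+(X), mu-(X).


Step 1: Every measurable set is a union of atoms (the cells / points), so a Hahn decomposition is
  obtained by grouping atoms by sign: P = union of atoms with mu > 0, N = union of the remaining atoms.
  Atoms in P (indices): 4, 6;  atoms in N (indices): 1, 2, 3, 5
  Positive values: 1.09, 2.66
  Negative values: -1.98, -6.39, -7.04, -3.75
Step 2: mu+(X) = mu(P) = sum of positive atom values = 3.75
Step 3: mu-(X) = -mu(N) = sum of |negative atom values| = 19.16
Step 4: |mu|(X) = mu+(X) + mu-(X) = 3.75 + 19.16 = 22.91


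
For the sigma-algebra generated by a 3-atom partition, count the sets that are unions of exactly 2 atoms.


Each element of F is a union of some subset of the 3 atoms.
Elements that are unions of exactly 2 atoms correspond to 2-element subsets of the 3 atoms.
Count = C(3, 2) = 3! / (2! * 1!) = 3.


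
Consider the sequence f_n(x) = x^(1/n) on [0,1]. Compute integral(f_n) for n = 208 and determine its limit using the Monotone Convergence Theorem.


At n = 208: f_208(x) = x^(1/208).
Step 1: integral(x^(1/208), 0, 1) = [x^(1/208+1) / (1/208+1)] from 0 to 1
     = 1 / (1/208 + 1) = 1 / ((208+1)/208) = 208/(208+1)
     = 208/209 = 0.995215
Step 2: As n -> infinity, f_n(x) = x^(1/n) -> 1 for x in (0,1], and f_n is increasing in n.
By MCT, lim_n integral(f_n) = integral(lim_n f_n) = integral(1, 0, 1) = 1.
Step 3: Verify convergence: 208/209 = 0.995215 -> 1


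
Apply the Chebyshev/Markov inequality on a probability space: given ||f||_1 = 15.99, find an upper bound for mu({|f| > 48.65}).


Chebyshev/Markov inequality: mu(|f| > eps) <= (||f||_p / eps)^p
Step 1: ||f||_1 / eps = 15.99 / 48.65 = 0.328674
Step 2: Raise to power p = 1:
  (0.328674)^1 = 0.328674
Step 3: Therefore mu(|f| > 48.65) <= 0.328674


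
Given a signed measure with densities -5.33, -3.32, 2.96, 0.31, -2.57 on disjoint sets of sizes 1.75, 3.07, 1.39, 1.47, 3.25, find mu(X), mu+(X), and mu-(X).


Step 1: Compute signed measure on each set:
  Set 1: -5.33 * 1.75 = -9.3275
  Set 2: -3.32 * 3.07 = -10.1924
  Set 3: 2.96 * 1.39 = 4.1144
  Set 4: 0.31 * 1.47 = 0.4557
  Set 5: -2.57 * 3.25 = -8.3525
Step 2: Total signed measure = (-9.3275) + (-10.1924) + (4.1144) + (0.4557) + (-8.3525)
     = -23.3023
Step 3: Positive part mu+(X) = sum of positive contributions = 4.5701
Step 4: Negative part mu-(X) = |sum of negative contributions| = 27.8724


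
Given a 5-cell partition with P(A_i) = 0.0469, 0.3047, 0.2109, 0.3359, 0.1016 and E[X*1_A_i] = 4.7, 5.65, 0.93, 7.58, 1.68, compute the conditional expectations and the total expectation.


For each cell A_i: E[X|A_i] = E[X*1_A_i] / P(A_i)
Step 1: E[X|A_1] = 4.7 / 0.0469 = 100.21322
Step 2: E[X|A_2] = 5.65 / 0.3047 = 18.542829
Step 3: E[X|A_3] = 0.93 / 0.2109 = 4.409673
Step 4: E[X|A_4] = 7.58 / 0.3359 = 22.56624
Step 5: E[X|A_5] = 1.68 / 0.1016 = 16.535433
Verification: E[X] = sum E[X*1_A_i] = 4.7 + 5.65 + 0.93 + 7.58 + 1.68 = 20.54


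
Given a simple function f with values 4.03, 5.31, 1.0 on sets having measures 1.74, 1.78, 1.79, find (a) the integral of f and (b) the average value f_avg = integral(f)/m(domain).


Step 1: Integral = sum(value_i * measure_i)
= 4.03*1.74 + 5.31*1.78 + 1.0*1.79
= 7.0122 + 9.4518 + 1.79
= 18.254
Step 2: Total measure of domain = 1.74 + 1.78 + 1.79 = 5.31
Step 3: Average value = 18.254 / 5.31 = 3.437665


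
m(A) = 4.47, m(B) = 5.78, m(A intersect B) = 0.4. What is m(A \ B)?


m(A \ B) = m(A) - m(A n B)
= 4.47 - 0.4
= 4.07


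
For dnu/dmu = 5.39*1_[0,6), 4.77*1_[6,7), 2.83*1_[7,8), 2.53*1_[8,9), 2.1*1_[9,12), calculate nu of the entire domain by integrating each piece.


Integrate each piece of the Radon-Nikodym derivative:
Step 1: integral_0^6 5.39 dx = 5.39*(6-0) = 5.39*6 = 32.34
Step 2: integral_6^7 4.77 dx = 4.77*(7-6) = 4.77*1 = 4.77
Step 3: integral_7^8 2.83 dx = 2.83*(8-7) = 2.83*1 = 2.83
Step 4: integral_8^9 2.53 dx = 2.53*(9-8) = 2.53*1 = 2.53
Step 5: integral_9^12 2.1 dx = 2.1*(12-9) = 2.1*3 = 6.3
Total: 32.34 + 4.77 + 2.83 + 2.53 + 6.3 = 48.77


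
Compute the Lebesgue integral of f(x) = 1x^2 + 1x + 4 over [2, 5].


The Lebesgue integral of a Riemann-integrable function agrees with the Riemann integral.
Antiderivative F(x) = (1/3)x^3 + (1/2)x^2 + 4x
F(5) = (1/3)*5^3 + (1/2)*5^2 + 4*5
     = (1/3)*125 + (1/2)*25 + 4*5
     = 41.666667 + 12.5 + 20
     = 74.166667
F(2) = 12.666667
Integral = F(5) - F(2) = 74.166667 - 12.666667 = 61.5


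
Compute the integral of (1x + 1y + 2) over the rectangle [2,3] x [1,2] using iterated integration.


By Fubini, integrate in x first, then y.
Step 1: Fix y, integrate over x in [2,3]:
  integral(1x + 1y + 2, x=2..3)
  = 1*(3^2 - 2^2)/2 + (1y + 2)*(3 - 2)
  = 2.5 + (1y + 2)*1
  = 2.5 + 1y + 2
  = 4.5 + 1y
Step 2: Integrate over y in [1,2]:
  integral(4.5 + 1y, y=1..2)
  = 4.5*1 + 1*(2^2 - 1^2)/2
  = 4.5 + 1.5
  = 6


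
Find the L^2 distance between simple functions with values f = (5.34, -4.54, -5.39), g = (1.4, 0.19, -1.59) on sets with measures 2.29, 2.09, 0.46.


Step 1: Compute differences f_i - g_i:
  5.34 - 1.4 = 3.94
  -4.54 - 0.19 = -4.73
  -5.39 - -1.59 = -3.8
Step 2: Compute |diff|^2 * measure for each set:
  |3.94|^2 * 2.29 = 15.5236 * 2.29 = 35.549044
  |-4.73|^2 * 2.09 = 22.3729 * 2.09 = 46.759361
  |-3.8|^2 * 0.46 = 14.44 * 0.46 = 6.6424
Step 3: Sum = 88.950805
Step 4: ||f-g||_2 = (88.950805)^(1/2) = 9.431373


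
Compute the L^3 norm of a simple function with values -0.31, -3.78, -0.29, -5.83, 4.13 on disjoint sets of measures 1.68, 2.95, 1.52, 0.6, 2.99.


Step 1: Compute |f_i|^3 for each value:
  |-0.31|^3 = 0.029791
  |-3.78|^3 = 54.010152
  |-0.29|^3 = 0.024389
  |-5.83|^3 = 198.155287
  |4.13|^3 = 70.444997
Step 2: Multiply by measures and sum:
  0.029791 * 1.68 = 0.050049
  54.010152 * 2.95 = 159.329948
  0.024389 * 1.52 = 0.037071
  198.155287 * 0.6 = 118.893172
  70.444997 * 2.99 = 210.630541
Sum = 0.050049 + 159.329948 + 0.037071 + 118.893172 + 210.630541 = 488.940782
Step 3: Take the p-th root:
||f||_3 = (488.940782)^(1/3) = 7.87805


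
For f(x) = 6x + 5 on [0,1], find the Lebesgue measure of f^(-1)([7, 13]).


f^(-1)([7, 13]) = {x : 7 <= 6x + 5 <= 13}
Solving: (7 - 5)/6 <= x <= (13 - 5)/6
= [0.333333, 1.333333]
Intersecting with [0,1]: [0.333333, 1]
Measure = 1 - 0.333333 = 0.666667


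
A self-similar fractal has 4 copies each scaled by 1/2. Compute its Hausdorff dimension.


For a self-similar set with N copies scaled by 1/r:
dim_H = log(N)/log(r) = log(4)/log(2)
= 1.386294/0.693147
= 2


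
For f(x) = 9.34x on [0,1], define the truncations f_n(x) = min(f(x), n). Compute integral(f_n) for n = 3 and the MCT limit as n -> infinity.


f(x) = 9.34x on [0,1]; f_n(x) = min(9.34x, n). At n = 3:
Step 1: f(x) reaches 3 at x = 3/9.34 = 0.321199
Step 2: integral(f_3) = integral(9.34x, 0, 0.321199) + integral(3, 0.321199, 1)
       = 9.34*0.321199^2/2 + 3*(1 - 0.321199)
       = 0.481799 + 2.036403
       = 2.518201
Step 3: As n -> infinity, f_n increases to f, so by MCT integral(f_n) -> integral(f) = 9.34/2 = 4.67.
Convergence: integral(f_3) = 2.518201 -> 4.67 as n -> infinity


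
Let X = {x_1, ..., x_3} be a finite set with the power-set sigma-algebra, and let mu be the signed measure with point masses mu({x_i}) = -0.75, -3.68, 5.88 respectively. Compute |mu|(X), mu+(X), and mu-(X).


Step 1: Every measurable set is a union of atoms (the cells / points), so a Hahn decomposition is
  obtained by grouping atoms by sign: P = union of atoms with mu > 0, N = union of the remaining atoms.
  Atoms in P (indices): 3;  atoms in N (indices): 1, 2
  Positive values: 5.88
  Negative values: -0.75, -3.68
Step 2: mu+(X) = mu(P) = sum of positive atom values = 5.88
Step 3: mu-(X) = -mu(N) = sum of |negative atom values| = 4.43
Step 4: |mu|(X) = mu+(X) + mu-(X) = 5.88 + 4.43 = 10.31


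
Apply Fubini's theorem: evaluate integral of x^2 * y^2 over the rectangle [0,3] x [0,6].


By Fubini's theorem, the double integral factors as a product of single integrals:
Step 1: integral_0^3 x^2 dx = [x^3/3] from 0 to 3
     = 3^3/3 = 9
Step 2: integral_0^6 y^2 dy = [y^3/3] from 0 to 6
     = 6^3/3 = 72
Step 3: Double integral = 9 * 72 = 648


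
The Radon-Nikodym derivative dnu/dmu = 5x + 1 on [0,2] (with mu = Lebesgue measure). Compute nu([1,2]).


nu(A) = integral_A (dnu/dmu) dmu = integral_1^2 (5x + 1) dx
Step 1: Antiderivative F(x) = (5/2)x^2 + 1x
Step 2: F(2) = (5/2)*2^2 + 1*2 = 10 + 2 = 12
Step 3: F(1) = (5/2)*1^2 + 1*1 = 2.5 + 1 = 3.5
Step 4: nu([1,2]) = F(2) - F(1) = 12 - 3.5 = 8.5


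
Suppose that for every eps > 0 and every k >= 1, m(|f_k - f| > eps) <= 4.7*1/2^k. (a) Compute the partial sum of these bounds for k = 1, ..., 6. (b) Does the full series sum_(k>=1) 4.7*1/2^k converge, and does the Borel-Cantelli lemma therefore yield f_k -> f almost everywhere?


Step 1: List the terms 4.7*1/2^k for k = 1 to 6:
  k=1: 2.35
  k=2: 1.175
  k=3: 0.5875
  k=4: 0.29375
  k=5: 0.146875
  k=6: 0.073438
Step 2: Partial sum = 2.35 + 1.175 + 0.5875 + 0.29375 + 0.146875 + 0.073438
     = 4.626563
Step 3: The full series sum_(k>=1) 4.7*1/2^k converges (geometric series with ratio 1/2 < 1; a constant multiple of a convergent series converges).
Step 4: Fix eps > 0. Since sum_k m(|f_k - f| > eps) < infinity, the Borel-Cantelli lemma gives
        m(limsup_k {|f_k - f| > eps}) = 0, i.e. for a.e. x, |f_k(x) - f(x)| <= eps for all large k.
        Applying this with eps = 1/j for j = 1, 2, ... and intersecting the countably many full-measure sets,
        for a.e. x we get limsup_k |f_k(x) - f(x)| <= 1/j for every j, hence f_k -> f almost everywhere.
Conclusion: series converges; Borel-Cantelli yields f_k -> f a.e.


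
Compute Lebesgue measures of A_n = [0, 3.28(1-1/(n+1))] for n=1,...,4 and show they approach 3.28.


By continuity of measure from below: if A_n increases to A, then m(A_n) -> m(A).
Here A = [0, 3.28], so m(A) = 3.28
Step 1: a_1 = 3.28*(1 - 1/2) = 1.64, m(A_1) = 1.64
Step 2: a_2 = 3.28*(1 - 1/3) = 2.1867, m(A_2) = 2.1867
Step 3: a_3 = 3.28*(1 - 1/4) = 2.46, m(A_3) = 2.46
Step 4: a_4 = 3.28*(1 - 1/5) = 2.624, m(A_4) = 2.624
Limit: m(A_n) -> m([0,3.28]) = 3.28
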